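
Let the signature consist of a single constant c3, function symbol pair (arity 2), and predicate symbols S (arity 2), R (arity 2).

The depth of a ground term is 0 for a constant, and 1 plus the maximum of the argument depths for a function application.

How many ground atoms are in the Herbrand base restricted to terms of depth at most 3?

1352

First count ground terms of depth ≤ 3.
If N_k denotes the number of depth-≤k ground terms, the 1 constant gives N_0 = 1, and each function symbol of arity r contributes N_{k-1}^r new terms at level k: N_k = 1 + N_{k-1}^2.
N_0 = 1
N_1 = 1 + 1^2 = 2
N_2 = 1 + 2^2 = 5
N_3 = 1 + 5^2 = 26
So |H| = 26.
Ground atoms are formed by filling each argument slot of a predicate with a term from H, so an r-ary predicate gives |H|^r atoms:
  S: 26^2 = 676;  R: 26^2 = 676
Total ground atoms: 676 + 676 = 1352.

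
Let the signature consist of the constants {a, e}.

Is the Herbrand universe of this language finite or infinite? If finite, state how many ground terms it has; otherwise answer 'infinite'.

There are no function symbols, so every ground term is one of the 2 constants.
The Herbrand universe is {a, e}, which is finite with 2 elements.

2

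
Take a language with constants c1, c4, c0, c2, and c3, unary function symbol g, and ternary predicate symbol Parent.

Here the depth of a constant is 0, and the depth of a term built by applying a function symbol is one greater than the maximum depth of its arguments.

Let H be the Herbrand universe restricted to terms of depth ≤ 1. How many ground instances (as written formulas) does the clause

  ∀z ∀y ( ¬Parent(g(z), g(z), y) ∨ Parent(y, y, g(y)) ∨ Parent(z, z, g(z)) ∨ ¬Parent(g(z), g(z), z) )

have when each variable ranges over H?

Ground terms of depth ≤ 1:
  Let N_k count ground terms of depth at most k. Each non-constant term of depth ≤ k is some function symbol applied to depth-≤(k−1) arguments, giving N_k = 5 + N_{k-1}.
  N_0 = 5
  N_1 = 5 + 5 = 10
  Explicitly: c1, c4, c0, c2, c3, g(c1), g(c4), g(c0), g(c2), g(c3).
So there are 10 ground terms available for substitution.
There are 2 variables to instantiate (z, y), each occurring in at least one literal, so different choices give different ground instances.
Number of ground instances = 10^2 = 100.

100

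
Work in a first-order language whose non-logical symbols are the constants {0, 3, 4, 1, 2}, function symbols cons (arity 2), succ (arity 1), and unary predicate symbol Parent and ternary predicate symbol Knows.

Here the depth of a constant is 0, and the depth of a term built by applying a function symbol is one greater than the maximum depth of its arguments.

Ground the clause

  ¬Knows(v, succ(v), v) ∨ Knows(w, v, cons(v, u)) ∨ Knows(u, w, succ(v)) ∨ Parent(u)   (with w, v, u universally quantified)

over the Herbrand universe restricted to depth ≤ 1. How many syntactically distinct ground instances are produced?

42875

Ground terms of depth ≤ 1:
  Count level by level. With function symbols cons/2, succ/1, the terms of depth ≤ k are the 5 constants together with each function applied to depth-≤(k−1) tuples, so N_k = 5 + N_{k-1}^2 + N_{k-1}.
  N_0 = 5
  N_1 = 5 + 5^2 + 5 = 35
So there are 35 ground terms available for substitution.
Each of w, v, u ranges independently over the available ground terms, and distinct assignments produce distinct instances.
Number of ground instances = 35^3 = 42875.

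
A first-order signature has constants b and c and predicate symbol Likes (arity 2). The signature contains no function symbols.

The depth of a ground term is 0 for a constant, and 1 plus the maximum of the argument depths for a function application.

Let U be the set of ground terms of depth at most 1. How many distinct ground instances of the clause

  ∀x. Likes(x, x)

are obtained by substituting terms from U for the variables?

Ground terms of depth ≤ 1:
  With no function symbols every ground term is a constant, so there are exactly 2 ground terms at every depth bound.
  N_0 = 2
  N_1 = 2
So there are 2 ground terms available for substitution.
There is 1 variable to instantiate (x),  occurring in at least one literal, so different choices give different ground instances.
Number of ground instances = 2.

2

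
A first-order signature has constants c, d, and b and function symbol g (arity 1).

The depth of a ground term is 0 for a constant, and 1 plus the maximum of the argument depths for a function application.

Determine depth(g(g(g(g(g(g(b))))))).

6

depth(g(b)) = 1 + depth(b) = 1 + 0 = 1
depth(g(g(b))) = 1 + depth(g(b)) = 1 + 1 = 2
depth(g(g(g(b)))) = 1 + depth(g(g(b))) = 1 + 2 = 3
depth(g(g(g(g(b))))) = 1 + depth(g(g(g(b)))) = 1 + 3 = 4
depth(g(g(g(g(g(b)))))) = 1 + depth(g(g(g(g(b))))) = 1 + 4 = 5
depth(g(g(g(g(g(g(b))))))) = 1 + depth(g(g(g(g(g(b)))))) = 1 + 5 = 6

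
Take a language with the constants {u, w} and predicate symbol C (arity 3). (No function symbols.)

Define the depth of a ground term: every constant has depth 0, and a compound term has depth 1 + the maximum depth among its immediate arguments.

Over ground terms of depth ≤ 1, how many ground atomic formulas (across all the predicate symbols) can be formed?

8

First count ground terms of depth ≤ 1.
With no function symbols every ground term is a constant, so there are exactly 2 ground terms at every depth bound.
N_0 = 2
N_1 = 2
Explicitly: u, w.
So |H| = 2.
A ground atom is a predicate applied to a tuple of terms from H, so the count is the sum over predicates of |H|^arity:
  C: 2^3 = 8
Total ground atoms: 8.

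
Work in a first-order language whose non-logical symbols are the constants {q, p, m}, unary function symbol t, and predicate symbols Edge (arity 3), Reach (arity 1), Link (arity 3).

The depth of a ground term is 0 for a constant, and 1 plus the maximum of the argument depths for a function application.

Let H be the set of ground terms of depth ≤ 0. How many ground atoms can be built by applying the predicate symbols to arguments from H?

57

First count ground terms of depth ≤ 0.
Write N_k for the number of ground terms of depth ≤ k. A term of depth ≤ k is either a constant or a function symbol applied to arguments of depth ≤ k−1, so N_k = 3 + N_{k-1}.
N_0 = 3
Explicitly: q, p, m.
So |H| = 3.
Each predicate of arity r yields |H|^r ground atoms (one per choice of an r-tuple from H):
  Edge: 3^3 = 27;  Reach: 3;  Link: 3^3 = 27
Total ground atoms: 27 + 3 + 27 = 57.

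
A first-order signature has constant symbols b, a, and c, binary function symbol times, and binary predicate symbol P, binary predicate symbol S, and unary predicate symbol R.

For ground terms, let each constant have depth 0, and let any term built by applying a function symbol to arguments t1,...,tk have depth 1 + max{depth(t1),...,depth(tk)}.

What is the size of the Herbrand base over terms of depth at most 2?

43365

First count ground terms of depth ≤ 2.
Count level by level. With function symbols times/2, the terms of depth ≤ k are the 3 constants together with each function applied to depth-≤(k−1) tuples, so N_k = 3 + N_{k-1}^2.
N_0 = 3
N_1 = 3 + 3^2 = 12
N_2 = 3 + 12^2 = 147
So |H| = 147.
Each predicate of arity r yields |H|^r ground atoms (one per choice of an r-tuple from H):
  P: 147^2 = 21609;  S: 147^2 = 21609;  R: 147
Total ground atoms: 21609 + 21609 + 147 = 43365.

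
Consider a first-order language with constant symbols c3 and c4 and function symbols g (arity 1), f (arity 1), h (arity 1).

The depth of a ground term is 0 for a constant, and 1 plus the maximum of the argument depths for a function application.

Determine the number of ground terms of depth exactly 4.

162

Count level by level. With function symbols g/1, f/1, h/1, the terms of depth ≤ k are the 2 constants together with each function applied to depth-≤(k−1) tuples, so N_k = 2 + N_{k-1} + N_{k-1} + N_{k-1}.
N_0 = 2
N_1 = 2 + 2 + 2 + 2 = 8
N_2 = 2 + 8 + 8 + 8 = 26
N_3 = 2 + 26 + 26 + 26 = 80
N_4 = 2 + 80 + 80 + 80 = 242
Terms of depth exactly 4: N_4 − N_3 = 242 − 80 = 162.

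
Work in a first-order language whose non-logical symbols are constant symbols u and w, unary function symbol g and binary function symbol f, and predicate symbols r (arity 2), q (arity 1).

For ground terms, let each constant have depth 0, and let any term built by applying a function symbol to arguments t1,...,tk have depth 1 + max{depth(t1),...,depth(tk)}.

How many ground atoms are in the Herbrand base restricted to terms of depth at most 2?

First count ground terms of depth ≤ 2.
Count level by level. With function symbols g/1, f/2, the terms of depth ≤ k are the 2 constants together with each function applied to depth-≤(k−1) tuples, so N_k = 2 + N_{k-1} + N_{k-1}^2.
N_0 = 2
N_1 = 2 + 2 + 2^2 = 8
N_2 = 2 + 8 + 8^2 = 74
So |H| = 74.
For each predicate symbol, the number of ground atoms is |H| raised to its arity; summing:
  r: 74^2 = 5476;  q: 74
Total ground atoms: 5476 + 74 = 5550.

5550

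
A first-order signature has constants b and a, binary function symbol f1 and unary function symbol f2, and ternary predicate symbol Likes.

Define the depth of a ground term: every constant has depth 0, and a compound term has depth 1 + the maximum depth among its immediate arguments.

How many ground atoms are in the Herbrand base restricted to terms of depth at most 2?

405224

First count ground terms of depth ≤ 2.
Let N_k = |{terms of depth ≤ k}|. Then N_0 = 2 and N_k = 2 + N_{k-1}^2 + N_{k-1} for k ≥ 1 (one summand per function symbol, arity giving the exponent).
N_0 = 2
N_1 = 2 + 2^2 + 2 = 8
N_2 = 2 + 8^2 + 8 = 74
So |H| = 74.
A ground atom is a predicate applied to a tuple of terms from H, so the count is the sum over predicates of |H|^arity:
  Likes: 74^3 = 405224
Total ground atoms: 405224.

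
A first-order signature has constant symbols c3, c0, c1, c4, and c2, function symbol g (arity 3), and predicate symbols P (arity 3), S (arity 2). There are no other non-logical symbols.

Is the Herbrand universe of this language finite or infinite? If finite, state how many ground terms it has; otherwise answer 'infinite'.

infinite

The signature has at least one function symbol (g, arity 3) and at least one constant (c3).
Iterating g gives infinitely many distinct ground terms: c3, g(c3, c3, c3), g(g(c3, c3, c3), g(c3, c3, c3), g(c3, c3, c3)), ...
So the Herbrand universe is infinite.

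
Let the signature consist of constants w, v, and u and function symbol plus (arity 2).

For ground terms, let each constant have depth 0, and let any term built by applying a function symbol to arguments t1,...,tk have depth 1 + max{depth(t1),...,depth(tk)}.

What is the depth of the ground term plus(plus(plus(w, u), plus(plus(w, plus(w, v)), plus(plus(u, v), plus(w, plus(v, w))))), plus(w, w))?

6

depth(plus(w, u)) = 1 + max(0, 0) = 1
depth(plus(w, v)) = 1 + max(0, 0) = 1
depth(plus(w, plus(w, v))) = 1 + max(0, 1) = 2
depth(plus(u, v)) = 1 + max(0, 0) = 1
depth(plus(v, w)) = 1 + max(0, 0) = 1
depth(plus(w, plus(v, w))) = 1 + max(0, 1) = 2
depth(plus(plus(u, v), plus(w, plus(v, w)))) = 1 + max(1, 2) = 3
depth(plus(plus(w, plus(w, v)), plus(plus(u, v), plus(w, plus(v, w))))) = 1 + max(2, 3) = 4
depth(plus(plus(w, u), plus(plus(w, plus(w, v)), plus(plus(u, v), plus(w, plus(v, w)))))) = 1 + max(1, 4) = 5
depth(plus(w, w)) = 1 + max(0, 0) = 1
depth(plus(plus(plus(w, u), plus(plus(w, plus(w, v)), plus(plus(u, v), plus(w, plus(v, w))))), plus(w, w))) = 1 + max(5, 1) = 6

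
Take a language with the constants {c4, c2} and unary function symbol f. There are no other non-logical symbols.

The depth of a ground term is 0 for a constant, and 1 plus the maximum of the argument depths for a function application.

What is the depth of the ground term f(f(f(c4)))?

depth(f(c4)) = 1 + depth(c4) = 1 + 0 = 1
depth(f(f(c4))) = 1 + depth(f(c4)) = 1 + 1 = 2
depth(f(f(f(c4)))) = 1 + depth(f(f(c4))) = 1 + 2 = 3

3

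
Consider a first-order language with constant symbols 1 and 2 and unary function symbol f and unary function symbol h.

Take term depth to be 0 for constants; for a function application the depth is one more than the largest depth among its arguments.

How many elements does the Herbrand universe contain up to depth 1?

Count level by level. With function symbols f/1, h/1, the terms of depth ≤ k are the 2 constants together with each function applied to depth-≤(k−1) tuples, so N_k = 2 + N_{k-1} + N_{k-1}.
N_0 = 2
N_1 = 2 + 2 + 2 = 6
Explicitly: 1, 2, f(1), f(2), h(1), h(2).

6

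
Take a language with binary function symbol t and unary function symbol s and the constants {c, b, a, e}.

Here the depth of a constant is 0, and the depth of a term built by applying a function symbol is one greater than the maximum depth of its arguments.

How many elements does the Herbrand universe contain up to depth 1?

24

If N_k denotes the number of depth-≤k ground terms, the 4 constants give N_0 = 4, and each function symbol of arity r contributes N_{k-1}^r new terms at level k: N_k = 4 + N_{k-1}^2 + N_{k-1}.
N_0 = 4
N_1 = 4 + 4^2 + 4 = 24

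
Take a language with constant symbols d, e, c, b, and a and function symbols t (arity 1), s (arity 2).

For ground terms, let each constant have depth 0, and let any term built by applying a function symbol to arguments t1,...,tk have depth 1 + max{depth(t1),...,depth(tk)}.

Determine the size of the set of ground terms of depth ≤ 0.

5

If N_k denotes the number of depth-≤k ground terms, the 5 constants give N_0 = 5, and each function symbol of arity r contributes N_{k-1}^r new terms at level k: N_k = 5 + N_{k-1} + N_{k-1}^2.
N_0 = 5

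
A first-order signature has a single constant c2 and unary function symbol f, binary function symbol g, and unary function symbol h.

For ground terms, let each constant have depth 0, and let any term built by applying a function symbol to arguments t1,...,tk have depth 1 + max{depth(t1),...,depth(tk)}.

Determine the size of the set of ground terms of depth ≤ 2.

25

Count level by level. With function symbols f/1, g/2, h/1, the terms of depth ≤ k are the 1 constant together with each function applied to depth-≤(k−1) tuples, so N_k = 1 + N_{k-1} + N_{k-1}^2 + N_{k-1}.
N_0 = 1
N_1 = 1 + 1 + 1^2 + 1 = 4
N_2 = 1 + 4 + 4^2 + 4 = 25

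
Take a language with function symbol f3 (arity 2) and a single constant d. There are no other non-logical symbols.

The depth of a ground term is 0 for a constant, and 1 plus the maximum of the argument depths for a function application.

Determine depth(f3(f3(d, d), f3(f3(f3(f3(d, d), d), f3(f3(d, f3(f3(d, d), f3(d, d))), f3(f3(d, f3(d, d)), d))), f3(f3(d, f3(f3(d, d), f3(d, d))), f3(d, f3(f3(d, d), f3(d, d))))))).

7

depth(f3(d, d)) = 1 + max(0, 0) = 1
depth(f3(f3(d, d), d)) = 1 + max(1, 0) = 2
depth(f3(f3(d, d), f3(d, d))) = 1 + max(1, 1) = 2
depth(f3(d, f3(f3(d, d), f3(d, d)))) = 1 + max(0, 2) = 3
depth(f3(d, f3(d, d))) = 1 + max(0, 1) = 2
depth(f3(f3(d, f3(d, d)), d)) = 1 + max(2, 0) = 3
depth(f3(f3(d, f3(f3(d, d), f3(d, d))), f3(f3(d, f3(d, d)), d))) = 1 + max(3, 3) = 4
depth(f3(f3(f3(d, d), d), f3(f3(d, f3(f3(d, d), f3(d, d))), f3(f3(d, f3(d, d)), d)))) = 1 + max(2, 4) = 5
depth(f3(f3(d, f3(f3(d, d), f3(d, d))), f3(d, f3(f3(d, d), f3(d, d))))) = 1 + max(3, 3) = 4
depth(f3(f3(f3(f3(d, d), d), f3(f3(d, f3(f3(d, d), f3(d, d))), f3(f3(d, f3(d, d)), d))), f3(f3(d, f3(f3(d, d), f3(d, d))), f3(d, f3(f3(d, d), f3(d, d)))))) = 1 + max(5, 4) = 6
depth(f3(f3(d, d), f3(f3(f3(f3(d, d), d), f3(f3(d, f3(f3(d, d), f3(d, d))), f3(f3(d, f3(d, d)), d))), f3(f3(d, f3(f3(d, d), f3(d, d))), f3(d, f3(f3(d, d), f3(d, d))))))) = 1 + max(1, 6) = 7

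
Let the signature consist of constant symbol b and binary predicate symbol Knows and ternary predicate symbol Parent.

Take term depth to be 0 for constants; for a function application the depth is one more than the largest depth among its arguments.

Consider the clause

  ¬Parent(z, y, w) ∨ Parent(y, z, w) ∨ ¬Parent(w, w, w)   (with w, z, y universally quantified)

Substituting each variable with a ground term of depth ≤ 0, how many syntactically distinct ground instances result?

1

Ground terms of depth ≤ 0:
  With no function symbols every ground term is a constant, so there is exactly 1 ground term at every depth bound.
  N_0 = 1
  Explicitly: b.
So there is exactly 1 ground term available for substitution.
There are 3 variables to instantiate (w, z, y), each occurring in at least one literal, so different choices give different ground instances.
Number of ground instances = 1^3 = 1.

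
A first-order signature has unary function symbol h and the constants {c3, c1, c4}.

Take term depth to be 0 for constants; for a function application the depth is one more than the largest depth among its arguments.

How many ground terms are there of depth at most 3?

If N_k denotes the number of depth-≤k ground terms, the 3 constants give N_0 = 3, and each function symbol of arity r contributes N_{k-1}^r new terms at level k: N_k = 3 + N_{k-1}.
N_0 = 3
N_1 = 3 + 3 = 6
N_2 = 3 + 6 = 9
N_3 = 3 + 9 = 12
Explicitly: c3, c1, c4, h(c3), h(c1), h(c4), h(h(c3)), h(h(c1)), h(h(c4)), h(h(h(c3))), h(h(h(c1))), h(h(h(c4))).

12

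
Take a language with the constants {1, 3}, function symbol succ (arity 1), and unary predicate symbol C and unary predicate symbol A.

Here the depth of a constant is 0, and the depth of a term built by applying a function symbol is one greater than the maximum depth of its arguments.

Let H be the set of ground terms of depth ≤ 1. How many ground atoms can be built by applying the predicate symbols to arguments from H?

8

First count ground terms of depth ≤ 1.
Write N_k for the number of ground terms of depth ≤ k. A term of depth ≤ k is either a constant or a function symbol applied to arguments of depth ≤ k−1, so N_k = 2 + N_{k-1}.
N_0 = 2
N_1 = 2 + 2 = 4
Explicitly: 1, 3, succ(1), succ(3).
So |H| = 4.
For each predicate symbol, the number of ground atoms is |H| raised to its arity; summing:
  C: 4;  A: 4
Total ground atoms: 4 + 4 = 8.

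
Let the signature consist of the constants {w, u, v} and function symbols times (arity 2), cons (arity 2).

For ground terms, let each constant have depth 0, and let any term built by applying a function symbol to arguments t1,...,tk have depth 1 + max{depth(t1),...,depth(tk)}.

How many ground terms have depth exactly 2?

Let N_k = |{terms of depth ≤ k}|. Then N_0 = 3 and N_k = 3 + N_{k-1}^2 + N_{k-1}^2 for k ≥ 1 (one summand per function symbol, arity giving the exponent).
N_0 = 3
N_1 = 3 + 3^2 + 3^2 = 21
N_2 = 3 + 21^2 + 21^2 = 885
Terms of depth exactly 2: N_2 − N_1 = 885 − 21 = 864.

864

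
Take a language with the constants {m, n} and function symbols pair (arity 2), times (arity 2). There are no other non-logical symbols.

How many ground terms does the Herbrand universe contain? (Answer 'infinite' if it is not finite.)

infinite

The signature has at least one function symbol (pair, arity 2) and at least one constant (m).
Iterating pair gives infinitely many distinct ground terms: m, pair(m, m), pair(pair(m, m), pair(m, m)), ...
So the Herbrand universe is infinite.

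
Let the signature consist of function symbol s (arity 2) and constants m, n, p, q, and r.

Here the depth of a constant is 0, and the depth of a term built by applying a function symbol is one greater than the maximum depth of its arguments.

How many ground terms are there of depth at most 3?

819030

If N_k denotes the number of depth-≤k ground terms, the 5 constants give N_0 = 5, and each function symbol of arity r contributes N_{k-1}^r new terms at level k: N_k = 5 + N_{k-1}^2.
N_0 = 5
N_1 = 5 + 5^2 = 30
N_2 = 5 + 30^2 = 905
N_3 = 5 + 905^2 = 819030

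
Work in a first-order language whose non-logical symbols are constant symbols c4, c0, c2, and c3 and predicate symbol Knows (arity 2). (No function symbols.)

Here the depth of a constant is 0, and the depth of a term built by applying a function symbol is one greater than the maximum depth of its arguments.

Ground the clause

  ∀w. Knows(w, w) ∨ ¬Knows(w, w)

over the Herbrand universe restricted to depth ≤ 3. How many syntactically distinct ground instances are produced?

Ground terms of depth ≤ 3:
  With no function symbols every ground term is a constant, so there are exactly 4 ground terms at every depth bound.
  N_0 = 4
  N_1 = 4
  N_2 = 4
  N_3 = 4
  Explicitly: c4, c0, c2, c3.
So there are 4 ground terms available for substitution.
There is 1 variable to instantiate (w),  occurring in at least one literal, so different choices give different ground instances.
Number of ground instances = 4.

4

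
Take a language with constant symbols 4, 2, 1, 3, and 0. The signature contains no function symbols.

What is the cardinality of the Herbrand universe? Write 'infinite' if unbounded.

5

There are no function symbols, so every ground term is one of the 5 constants.
The Herbrand universe is {4, 2, 1, 3, 0}, which is finite with 5 elements.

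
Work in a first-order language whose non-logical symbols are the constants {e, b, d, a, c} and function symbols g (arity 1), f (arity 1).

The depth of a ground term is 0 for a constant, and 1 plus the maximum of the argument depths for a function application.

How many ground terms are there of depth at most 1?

15

Count level by level. With function symbols g/1, f/1, the terms of depth ≤ k are the 5 constants together with each function applied to depth-≤(k−1) tuples, so N_k = 5 + N_{k-1} + N_{k-1}.
N_0 = 5
N_1 = 5 + 5 + 5 = 15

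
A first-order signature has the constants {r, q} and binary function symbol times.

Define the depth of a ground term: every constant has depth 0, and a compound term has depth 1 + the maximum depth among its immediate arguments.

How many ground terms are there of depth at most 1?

6

Let N_k count ground terms of depth at most k. Each non-constant term of depth ≤ k is some function symbol applied to depth-≤(k−1) arguments, giving N_k = 2 + N_{k-1}^2.
N_0 = 2
N_1 = 2 + 2^2 = 6
Explicitly: r, q, times(r, r), times(r, q), times(q, r), times(q, q).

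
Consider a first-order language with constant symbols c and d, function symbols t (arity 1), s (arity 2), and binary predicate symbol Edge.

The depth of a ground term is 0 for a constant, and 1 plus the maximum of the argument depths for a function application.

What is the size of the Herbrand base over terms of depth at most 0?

4

First count ground terms of depth ≤ 0.
Let N_k count ground terms of depth at most k. Each non-constant term of depth ≤ k is some function symbol applied to depth-≤(k−1) arguments, giving N_k = 2 + N_{k-1} + N_{k-1}^2.
N_0 = 2
Explicitly: c, d.
So |H| = 2.
A ground atom is a predicate applied to a tuple of terms from H, so the count is the sum over predicates of |H|^arity:
  Edge: 2^2 = 4
Total ground atoms: 4.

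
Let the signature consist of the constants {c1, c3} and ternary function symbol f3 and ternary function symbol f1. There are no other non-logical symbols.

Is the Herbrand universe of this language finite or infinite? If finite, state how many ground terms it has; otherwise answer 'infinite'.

The signature has at least one function symbol (f3, arity 3) and at least one constant (c1).
Iterating f3 gives infinitely many distinct ground terms: c1, f3(c1, c1, c1), f3(f3(c1, c1, c1), f3(c1, c1, c1), f3(c1, c1, c1)), ...
So the Herbrand universe is infinite.

infinite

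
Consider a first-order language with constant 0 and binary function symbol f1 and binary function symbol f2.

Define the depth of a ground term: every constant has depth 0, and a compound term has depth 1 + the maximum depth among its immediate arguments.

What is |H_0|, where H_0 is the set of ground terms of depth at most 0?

1

Let N_k count ground terms of depth at most k. Each non-constant term of depth ≤ k is some function symbol applied to depth-≤(k−1) arguments, giving N_k = 1 + N_{k-1}^2 + N_{k-1}^2.
N_0 = 1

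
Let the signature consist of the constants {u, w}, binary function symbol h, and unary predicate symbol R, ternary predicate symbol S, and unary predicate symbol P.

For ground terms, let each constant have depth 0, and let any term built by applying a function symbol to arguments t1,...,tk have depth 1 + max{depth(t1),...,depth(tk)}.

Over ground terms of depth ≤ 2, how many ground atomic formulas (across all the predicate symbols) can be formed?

54948

First count ground terms of depth ≤ 2.
Let N_k = |{terms of depth ≤ k}|. Then N_0 = 2 and N_k = 2 + N_{k-1}^2 for k ≥ 1 (one summand per function symbol, arity giving the exponent).
N_0 = 2
N_1 = 2 + 2^2 = 6
N_2 = 2 + 6^2 = 38
So |H| = 38.
For each predicate symbol, the number of ground atoms is |H| raised to its arity; summing:
  R: 38;  S: 38^3 = 54872;  P: 38
Total ground atoms: 38 + 54872 + 38 = 54948.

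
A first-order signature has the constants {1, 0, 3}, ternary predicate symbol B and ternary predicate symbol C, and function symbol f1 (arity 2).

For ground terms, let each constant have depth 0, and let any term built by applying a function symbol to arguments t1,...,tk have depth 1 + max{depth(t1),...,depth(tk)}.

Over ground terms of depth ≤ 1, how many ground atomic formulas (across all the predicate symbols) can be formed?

3456

First count ground terms of depth ≤ 1.
If N_k denotes the number of depth-≤k ground terms, the 3 constants give N_0 = 3, and each function symbol of arity r contributes N_{k-1}^r new terms at level k: N_k = 3 + N_{k-1}^2.
N_0 = 3
N_1 = 3 + 3^2 = 12
So |H| = 12.
For each predicate symbol, the number of ground atoms is |H| raised to its arity; summing:
  B: 12^3 = 1728;  C: 12^3 = 1728
Total ground atoms: 1728 + 1728 = 3456.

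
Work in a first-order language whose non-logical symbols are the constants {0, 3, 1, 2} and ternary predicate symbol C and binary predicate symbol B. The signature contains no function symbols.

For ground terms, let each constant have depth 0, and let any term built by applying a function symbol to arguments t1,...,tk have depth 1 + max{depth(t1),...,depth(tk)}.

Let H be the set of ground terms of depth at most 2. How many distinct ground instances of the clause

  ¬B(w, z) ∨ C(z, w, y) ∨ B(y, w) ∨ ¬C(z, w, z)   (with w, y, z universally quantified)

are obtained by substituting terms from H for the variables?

Ground terms of depth ≤ 2:
  With no function symbols every ground term is a constant, so there are exactly 4 ground terms at every depth bound.
  N_0 = 4
  N_1 = 4
  N_2 = 4
So there are 4 ground terms available for substitution.
The clause has 3 distinct variables (w, y, z), each appearing in the body. In the free term algebra distinct substitutions yield syntactically distinct ground instances.
Number of ground instances = 4^3 = 64.

64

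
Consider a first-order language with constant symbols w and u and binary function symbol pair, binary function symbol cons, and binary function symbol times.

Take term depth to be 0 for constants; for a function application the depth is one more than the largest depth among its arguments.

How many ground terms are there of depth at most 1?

14

Count level by level. With function symbols pair/2, cons/2, times/2, the terms of depth ≤ k are the 2 constants together with each function applied to depth-≤(k−1) tuples, so N_k = 2 + N_{k-1}^2 + N_{k-1}^2 + N_{k-1}^2.
N_0 = 2
N_1 = 2 + 2^2 + 2^2 + 2^2 = 14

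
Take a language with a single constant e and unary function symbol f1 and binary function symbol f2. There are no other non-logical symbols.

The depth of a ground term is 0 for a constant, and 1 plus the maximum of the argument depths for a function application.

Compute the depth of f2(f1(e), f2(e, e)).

depth(f1(e)) = 1 + depth(e) = 1 + 0 = 1
depth(f2(e, e)) = 1 + max(0, 0) = 1
depth(f2(f1(e), f2(e, e))) = 1 + max(1, 1) = 2

2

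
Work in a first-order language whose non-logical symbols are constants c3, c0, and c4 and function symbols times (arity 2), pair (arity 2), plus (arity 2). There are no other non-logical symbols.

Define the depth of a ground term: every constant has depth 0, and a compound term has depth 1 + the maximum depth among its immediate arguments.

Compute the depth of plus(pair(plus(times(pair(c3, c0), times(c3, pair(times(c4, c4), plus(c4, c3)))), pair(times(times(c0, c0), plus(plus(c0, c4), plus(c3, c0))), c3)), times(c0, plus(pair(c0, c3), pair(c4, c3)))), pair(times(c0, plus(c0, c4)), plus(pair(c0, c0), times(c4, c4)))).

depth(pair(c3, c0)) = 1 + max(0, 0) = 1
depth(times(c4, c4)) = 1 + max(0, 0) = 1
depth(plus(c4, c3)) = 1 + max(0, 0) = 1
depth(pair(times(c4, c4), plus(c4, c3))) = 1 + max(1, 1) = 2
depth(times(c3, pair(times(c4, c4), plus(c4, c3)))) = 1 + max(0, 2) = 3
depth(times(pair(c3, c0), times(c3, pair(times(c4, c4), plus(c4, c3))))) = 1 + max(1, 3) = 4
depth(times(c0, c0)) = 1 + max(0, 0) = 1
depth(plus(c0, c4)) = 1 + max(0, 0) = 1
depth(plus(c3, c0)) = 1 + max(0, 0) = 1
depth(plus(plus(c0, c4), plus(c3, c0))) = 1 + max(1, 1) = 2
depth(times(times(c0, c0), plus(plus(c0, c4), plus(c3, c0)))) = 1 + max(1, 2) = 3
depth(pair(times(times(c0, c0), plus(plus(c0, c4), plus(c3, c0))), c3)) = 1 + max(3, 0) = 4
depth(plus(times(pair(c3, c0), times(c3, pair(times(c4, c4), plus(c4, c3)))), pair(times(times(c0, c0), plus(plus(c0, c4), plus(c3, c0))), c3))) = 1 + max(4, 4) = 5
depth(pair(c0, c3)) = 1 + max(0, 0) = 1
depth(pair(c4, c3)) = 1 + max(0, 0) = 1
depth(plus(pair(c0, c3), pair(c4, c3))) = 1 + max(1, 1) = 2
depth(times(c0, plus(pair(c0, c3), pair(c4, c3)))) = 1 + max(0, 2) = 3
depth(pair(plus(times(pair(c3, c0), times(c3, pair(times(c4, c4), plus(c4, c3)))), pair(times(times(c0, c0), plus(plus(c0, c4), plus(c3, c0))), c3)), times(c0, plus(pair(c0, c3), pair(c4, c3))))) = 1 + max(5, 3) = 6
depth(times(c0, plus(c0, c4))) = 1 + max(0, 1) = 2
depth(pair(c0, c0)) = 1 + max(0, 0) = 1
depth(plus(pair(c0, c0), times(c4, c4))) = 1 + max(1, 1) = 2
depth(pair(times(c0, plus(c0, c4)), plus(pair(c0, c0), times(c4, c4)))) = 1 + max(2, 2) = 3
depth(plus(pair(plus(times(pair(c3, c0), times(c3, pair(times(c4, c4), plus(c4, c3)))), pair(times(times(c0, c0), plus(plus(c0, c4), plus(c3, c0))), c3)), times(c0, plus(pair(c0, c3), pair(c4, c3)))), pair(times(c0, plus(c0, c4)), plus(pair(c0, c0), times(c4, c4))))) = 1 + max(6, 3) = 7

7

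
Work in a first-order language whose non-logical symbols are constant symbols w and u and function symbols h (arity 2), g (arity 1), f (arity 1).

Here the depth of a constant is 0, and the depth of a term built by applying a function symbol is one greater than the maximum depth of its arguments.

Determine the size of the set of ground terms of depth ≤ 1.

10

If N_k denotes the number of depth-≤k ground terms, the 2 constants give N_0 = 2, and each function symbol of arity r contributes N_{k-1}^r new terms at level k: N_k = 2 + N_{k-1}^2 + N_{k-1} + N_{k-1}.
N_0 = 2
N_1 = 2 + 2^2 + 2 + 2 = 10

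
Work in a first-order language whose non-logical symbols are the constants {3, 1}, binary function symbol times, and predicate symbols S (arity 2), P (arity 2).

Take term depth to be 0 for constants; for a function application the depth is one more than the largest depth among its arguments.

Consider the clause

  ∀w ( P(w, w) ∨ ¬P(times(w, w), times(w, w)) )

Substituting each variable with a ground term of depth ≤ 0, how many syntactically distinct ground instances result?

2

Ground terms of depth ≤ 0:
  If N_k denotes the number of depth-≤k ground terms, the 2 constants give N_0 = 2, and each function symbol of arity r contributes N_{k-1}^r new terms at level k: N_k = 2 + N_{k-1}^2.
  N_0 = 2
  Explicitly: 3, 1.
So there are 2 ground terms available for substitution.
The variable w ranges independently over the available ground terms, and distinct assignments produce distinct instances.
Number of ground instances = 2.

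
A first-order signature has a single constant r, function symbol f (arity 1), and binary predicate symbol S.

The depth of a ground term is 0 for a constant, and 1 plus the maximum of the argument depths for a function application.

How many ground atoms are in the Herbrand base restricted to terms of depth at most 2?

9

First count ground terms of depth ≤ 2.
If N_k denotes the number of depth-≤k ground terms, the 1 constant gives N_0 = 1, and each function symbol of arity r contributes N_{k-1}^r new terms at level k: N_k = 1 + N_{k-1}.
N_0 = 1
N_1 = 1 + 1 = 2
N_2 = 1 + 2 = 3
So |H| = 3.
A ground atom is a predicate applied to a tuple of terms from H, so the count is the sum over predicates of |H|^arity:
  S: 3^2 = 9
Total ground atoms: 9.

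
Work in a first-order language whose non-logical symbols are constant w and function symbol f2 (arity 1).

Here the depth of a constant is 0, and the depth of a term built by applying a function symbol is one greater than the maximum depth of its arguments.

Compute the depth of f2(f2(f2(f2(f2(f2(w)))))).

depth(f2(w)) = 1 + depth(w) = 1 + 0 = 1
depth(f2(f2(w))) = 1 + depth(f2(w)) = 1 + 1 = 2
depth(f2(f2(f2(w)))) = 1 + depth(f2(f2(w))) = 1 + 2 = 3
depth(f2(f2(f2(f2(w))))) = 1 + depth(f2(f2(f2(w)))) = 1 + 3 = 4
depth(f2(f2(f2(f2(f2(w)))))) = 1 + depth(f2(f2(f2(f2(w))))) = 1 + 4 = 5
depth(f2(f2(f2(f2(f2(f2(w))))))) = 1 + depth(f2(f2(f2(f2(f2(w)))))) = 1 + 5 = 6

6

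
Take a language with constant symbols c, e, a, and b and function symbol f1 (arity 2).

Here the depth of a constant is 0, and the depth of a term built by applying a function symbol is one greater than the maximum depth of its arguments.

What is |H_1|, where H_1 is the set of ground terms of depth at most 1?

Let N_k = |{terms of depth ≤ k}|. Then N_0 = 4 and N_k = 4 + N_{k-1}^2 for k ≥ 1 (one summand per function symbol, arity giving the exponent).
N_0 = 4
N_1 = 4 + 4^2 = 20

20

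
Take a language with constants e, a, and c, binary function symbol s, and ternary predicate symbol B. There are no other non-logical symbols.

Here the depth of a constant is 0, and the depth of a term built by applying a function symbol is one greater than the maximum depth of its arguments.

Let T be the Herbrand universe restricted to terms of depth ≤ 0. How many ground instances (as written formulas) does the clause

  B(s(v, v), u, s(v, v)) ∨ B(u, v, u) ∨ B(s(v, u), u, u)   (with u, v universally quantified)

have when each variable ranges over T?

Ground terms of depth ≤ 0:
  Count level by level. With function symbols s/2, the terms of depth ≤ k are the 3 constants together with each function applied to depth-≤(k−1) tuples, so N_k = 3 + N_{k-1}^2.
  N_0 = 3
So there are 3 ground terms available for substitution.
Each of u, v ranges independently over the available ground terms, and distinct assignments produce distinct instances.
Number of ground instances = 3^2 = 9.

9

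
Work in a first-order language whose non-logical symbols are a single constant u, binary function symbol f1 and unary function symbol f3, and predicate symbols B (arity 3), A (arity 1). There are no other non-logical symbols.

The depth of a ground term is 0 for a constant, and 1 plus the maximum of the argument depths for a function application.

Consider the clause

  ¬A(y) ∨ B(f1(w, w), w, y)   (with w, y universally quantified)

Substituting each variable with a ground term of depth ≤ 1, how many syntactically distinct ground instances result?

Ground terms of depth ≤ 1:
  Let N_k = |{terms of depth ≤ k}|. Then N_0 = 1 and N_k = 1 + N_{k-1}^2 + N_{k-1} for k ≥ 1 (one summand per function symbol, arity giving the exponent).
  N_0 = 1
  N_1 = 1 + 1^2 + 1 = 3
  Explicitly: u, f1(u, u), f3(u).
So there are 3 ground terms available for substitution.
There are 2 variables to instantiate (w, y), each occurring in at least one literal, so different choices give different ground instances.
Number of ground instances = 3^2 = 9.

9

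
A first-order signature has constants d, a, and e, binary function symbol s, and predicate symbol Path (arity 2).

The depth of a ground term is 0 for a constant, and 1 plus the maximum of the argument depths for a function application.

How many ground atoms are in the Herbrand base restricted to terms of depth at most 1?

First count ground terms of depth ≤ 1.
Let N_k = |{terms of depth ≤ k}|. Then N_0 = 3 and N_k = 3 + N_{k-1}^2 for k ≥ 1 (one summand per function symbol, arity giving the exponent).
N_0 = 3
N_1 = 3 + 3^2 = 12
Explicitly: d, a, e, s(d, d), s(d, a), s(d, e), s(a, d), s(a, a), s(a, e), s(e, d), s(e, a), s(e, e).
So |H| = 12.
Each predicate of arity r yields |H|^r ground atoms (one per choice of an r-tuple from H):
  Path: 12^2 = 144
Total ground atoms: 144.

144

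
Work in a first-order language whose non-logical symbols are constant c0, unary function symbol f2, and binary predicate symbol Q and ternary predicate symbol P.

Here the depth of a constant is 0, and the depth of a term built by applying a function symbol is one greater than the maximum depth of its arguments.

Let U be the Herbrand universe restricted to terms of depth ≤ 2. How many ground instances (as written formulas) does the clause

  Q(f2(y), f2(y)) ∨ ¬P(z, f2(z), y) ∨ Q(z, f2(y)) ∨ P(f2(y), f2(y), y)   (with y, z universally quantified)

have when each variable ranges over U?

9

Ground terms of depth ≤ 2:
  Count level by level. With function symbols f2/1, the terms of depth ≤ k are the 1 constant together with each function applied to depth-≤(k−1) tuples, so N_k = 1 + N_{k-1}.
  N_0 = 1
  N_1 = 1 + 1 = 2
  N_2 = 1 + 2 = 3
  Explicitly: c0, f2(c0), f2(f2(c0)).
So there are 3 ground terms available for substitution.
The clause has 2 distinct variables (y, z), each appearing in the body. In the free term algebra distinct substitutions yield syntactically distinct ground instances.
Number of ground instances = 3^2 = 9.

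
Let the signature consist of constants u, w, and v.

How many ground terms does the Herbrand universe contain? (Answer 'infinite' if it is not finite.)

There are no function symbols, so every ground term is one of the 3 constants.
The Herbrand universe is {u, w, v}, which is finite with 3 elements.

3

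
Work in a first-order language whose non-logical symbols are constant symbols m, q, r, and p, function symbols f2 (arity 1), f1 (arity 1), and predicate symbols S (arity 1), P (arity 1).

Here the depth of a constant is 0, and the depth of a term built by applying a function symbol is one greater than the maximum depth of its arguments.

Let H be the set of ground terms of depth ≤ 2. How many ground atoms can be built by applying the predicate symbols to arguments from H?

56

First count ground terms of depth ≤ 2.
Count level by level. With function symbols f2/1, f1/1, the terms of depth ≤ k are the 4 constants together with each function applied to depth-≤(k−1) tuples, so N_k = 4 + N_{k-1} + N_{k-1}.
N_0 = 4
N_1 = 4 + 4 + 4 = 12
N_2 = 4 + 12 + 12 = 28
So |H| = 28.
Ground atoms are formed by filling each argument slot of a predicate with a term from H, so an r-ary predicate gives |H|^r atoms:
  S: 28;  P: 28
Total ground atoms: 28 + 28 = 56.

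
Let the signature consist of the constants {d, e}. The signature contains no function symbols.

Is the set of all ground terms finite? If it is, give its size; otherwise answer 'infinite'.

There are no function symbols, so every ground term is one of the 2 constants.
The Herbrand universe is {d, e}, which is finite with 2 elements.

2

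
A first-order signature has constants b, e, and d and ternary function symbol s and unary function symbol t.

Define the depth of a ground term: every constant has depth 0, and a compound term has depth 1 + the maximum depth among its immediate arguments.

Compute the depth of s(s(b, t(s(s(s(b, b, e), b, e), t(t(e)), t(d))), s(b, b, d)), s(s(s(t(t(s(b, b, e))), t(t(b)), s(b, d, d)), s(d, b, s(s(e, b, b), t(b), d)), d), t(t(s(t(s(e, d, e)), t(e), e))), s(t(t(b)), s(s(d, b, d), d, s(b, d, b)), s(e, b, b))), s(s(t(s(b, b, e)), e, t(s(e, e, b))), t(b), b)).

depth(s(b, b, e)) = 1 + max(0, 0, 0) = 1
depth(s(s(b, b, e), b, e)) = 1 + max(1, 0, 0) = 2
depth(t(e)) = 1 + depth(e) = 1 + 0 = 1
depth(t(t(e))) = 1 + depth(t(e)) = 1 + 1 = 2
depth(t(d)) = 1 + depth(d) = 1 + 0 = 1
depth(s(s(s(b, b, e), b, e), t(t(e)), t(d))) = 1 + max(2, 2, 1) = 3
depth(t(s(s(s(b, b, e), b, e), t(t(e)), t(d)))) = 1 + depth(s(s(s(b, b, e), b, e), t(t(e)), t(d))) = 1 + 3 = 4
depth(s(b, b, d)) = 1 + max(0, 0, 0) = 1
depth(s(b, t(s(s(s(b, b, e), b, e), t(t(e)), t(d))), s(b, b, d))) = 1 + max(0, 4, 1) = 5
depth(t(s(b, b, e))) = 1 + depth(s(b, b, e)) = 1 + 1 = 2
depth(t(t(s(b, b, e)))) = 1 + depth(t(s(b, b, e))) = 1 + 2 = 3
depth(t(b)) = 1 + depth(b) = 1 + 0 = 1
depth(t(t(b))) = 1 + depth(t(b)) = 1 + 1 = 2
depth(s(b, d, d)) = 1 + max(0, 0, 0) = 1
depth(s(t(t(s(b, b, e))), t(t(b)), s(b, d, d))) = 1 + max(3, 2, 1) = 4
depth(s(e, b, b)) = 1 + max(0, 0, 0) = 1
depth(s(s(e, b, b), t(b), d)) = 1 + max(1, 1, 0) = 2
depth(s(d, b, s(s(e, b, b), t(b), d))) = 1 + max(0, 0, 2) = 3
depth(s(s(t(t(s(b, b, e))), t(t(b)), s(b, d, d)), s(d, b, s(s(e, b, b), t(b), d)), d)) = 1 + max(4, 3, 0) = 5
depth(s(e, d, e)) = 1 + max(0, 0, 0) = 1
depth(t(s(e, d, e))) = 1 + depth(s(e, d, e)) = 1 + 1 = 2
depth(s(t(s(e, d, e)), t(e), e)) = 1 + max(2, 1, 0) = 3
depth(t(s(t(s(e, d, e)), t(e), e))) = 1 + depth(s(t(s(e, d, e)), t(e), e)) = 1 + 3 = 4
depth(t(t(s(t(s(e, d, e)), t(e), e)))) = 1 + depth(t(s(t(s(e, d, e)), t(e), e))) = 1 + 4 = 5
depth(s(d, b, d)) = 1 + max(0, 0, 0) = 1
depth(s(b, d, b)) = 1 + max(0, 0, 0) = 1
depth(s(s(d, b, d), d, s(b, d, b))) = 1 + max(1, 0, 1) = 2
depth(s(t(t(b)), s(s(d, b, d), d, s(b, d, b)), s(e, b, b))) = 1 + max(2, 2, 1) = 3
depth(s(s(s(t(t(s(b, b, e))), t(t(b)), s(b, d, d)), s(d, b, s(s(e, b, b), t(b), d)), d), t(t(s(t(s(e, d, e)), t(e), e))), s(t(t(b)), s(s(d, b, d), d, s(b, d, b)), s(e, b, b)))) = 1 + max(5, 5, 3) = 6
depth(s(e, e, b)) = 1 + max(0, 0, 0) = 1
depth(t(s(e, e, b))) = 1 + depth(s(e, e, b)) = 1 + 1 = 2
depth(s(t(s(b, b, e)), e, t(s(e, e, b)))) = 1 + max(2, 0, 2) = 3
depth(s(s(t(s(b, b, e)), e, t(s(e, e, b))), t(b), b)) = 1 + max(3, 1, 0) = 4
depth(s(s(b, t(s(s(s(b, b, e), b, e), t(t(e)), t(d))), s(b, b, d)), s(s(s(t(t(s(b, b, e))), t(t(b)), s(b, d, d)), s(d, b, s(s(e, b, b), t(b), d)), d), t(t(s(t(s(e, d, e)), t(e), e))), s(t(t(b)), s(s(d, b, d), d, s(b, d, b)), s(e, b, b))), s(s(t(s(b, b, e)), e, t(s(e, e, b))), t(b), b))) = 1 + max(5, 6, 4) = 7

7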